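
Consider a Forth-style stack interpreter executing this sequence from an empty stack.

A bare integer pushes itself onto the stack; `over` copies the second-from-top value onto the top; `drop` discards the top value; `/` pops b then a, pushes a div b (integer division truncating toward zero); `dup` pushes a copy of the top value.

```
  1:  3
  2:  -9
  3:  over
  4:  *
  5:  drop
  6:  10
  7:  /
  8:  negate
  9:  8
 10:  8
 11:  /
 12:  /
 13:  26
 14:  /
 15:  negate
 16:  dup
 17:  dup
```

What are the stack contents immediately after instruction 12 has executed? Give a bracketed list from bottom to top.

[0]

3      → 3
-9     → 3 -9
over   → 3 -9 3
*      → 3 -27
drop   → 3
10     → 3 10
/      → 0
negate → 0
8      → 0 8
8      → 0 8 8
/      → 0 1
/      → 0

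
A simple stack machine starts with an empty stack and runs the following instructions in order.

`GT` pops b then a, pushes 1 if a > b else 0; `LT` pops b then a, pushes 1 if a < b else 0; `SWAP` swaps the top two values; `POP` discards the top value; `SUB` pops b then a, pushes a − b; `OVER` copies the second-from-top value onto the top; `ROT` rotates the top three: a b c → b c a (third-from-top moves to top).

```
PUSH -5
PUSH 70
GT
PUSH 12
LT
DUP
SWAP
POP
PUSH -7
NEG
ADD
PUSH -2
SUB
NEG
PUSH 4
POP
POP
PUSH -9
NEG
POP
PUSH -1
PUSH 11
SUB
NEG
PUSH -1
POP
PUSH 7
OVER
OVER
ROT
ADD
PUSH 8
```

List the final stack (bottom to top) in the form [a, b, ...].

PUSH -5  [-5]
PUSH 70  [-5, 70]
GT       [0]
PUSH 12  [0, 12]
LT       [1]
DUP      [1, 1]
SWAP     [1, 1]
POP      [1]
PUSH -7  [1, -7]
NEG      [1, 7]
ADD      [8]
PUSH -2  [8, -2]
SUB      [10]
NEG      [-10]
PUSH 4   [-10, 4]
POP      [-10]
POP      []
PUSH -9  [-9]
NEG      [9]
POP      []
PUSH -1  [-1]
PUSH 11  [-1, 11]
SUB      [-12]
NEG      [12]
PUSH -1  [12, -1]
POP      [12]
PUSH 7   [12, 7]
OVER     [12, 7, 12]
OVER     [12, 7, 12, 7]
ROT      [12, 12, 7, 7]
ADD      [12, 12, 14]
PUSH 8   [12, 12, 14, 8]

[12, 12, 14, 8]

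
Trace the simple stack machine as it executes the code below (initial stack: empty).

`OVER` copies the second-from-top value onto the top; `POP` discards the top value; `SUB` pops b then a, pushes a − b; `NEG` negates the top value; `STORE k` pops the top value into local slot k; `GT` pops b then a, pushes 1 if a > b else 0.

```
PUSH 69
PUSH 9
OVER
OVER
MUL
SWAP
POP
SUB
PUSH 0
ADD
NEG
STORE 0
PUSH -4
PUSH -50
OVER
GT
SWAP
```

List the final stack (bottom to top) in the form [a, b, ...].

[0, -4]

PUSH 69  -> 69
PUSH 9   -> 69 9
OVER     -> 69 9 69
OVER     -> 69 9 69 9
MUL      -> 69 9 621
SWAP     -> 69 621 9
POP      -> 69 621
SUB      -> -552
PUSH 0   -> -552 0
ADD      -> -552
NEG      -> 552
STORE 0  -> (empty)
PUSH -4  -> -4
PUSH -50 -> -4 -50
OVER     -> -4 -50 -4
GT       -> -4 0
SWAP     -> 0 -4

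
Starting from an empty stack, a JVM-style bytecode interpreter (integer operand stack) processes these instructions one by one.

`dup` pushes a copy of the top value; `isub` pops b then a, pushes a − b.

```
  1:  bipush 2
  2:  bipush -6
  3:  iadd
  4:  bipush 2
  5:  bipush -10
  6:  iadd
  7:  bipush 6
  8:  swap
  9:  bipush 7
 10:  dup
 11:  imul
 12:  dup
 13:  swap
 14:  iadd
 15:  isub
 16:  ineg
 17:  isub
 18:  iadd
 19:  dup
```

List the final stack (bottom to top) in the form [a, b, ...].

bipush 2   -> [2]
bipush -6  -> [2, -6]
iadd       -> [-4]
bipush 2   -> [-4, 2]
bipush -10 -> [-4, 2, -10]
iadd       -> [-4, -8]
bipush 6   -> [-4, -8, 6]
swap       -> [-4, 6, -8]
bipush 7   -> [-4, 6, -8, 7]
dup        -> [-4, 6, -8, 7, 7]
imul       -> [-4, 6, -8, 49]
dup        -> [-4, 6, -8, 49, 49]
swap       -> [-4, 6, -8, 49, 49]
iadd       -> [-4, 6, -8, 98]
isub       -> [-4, 6, -106]
ineg       -> [-4, 6, 106]
isub       -> [-4, -100]
iadd       -> [-104]
dup        -> [-104, -104]

[-104, -104]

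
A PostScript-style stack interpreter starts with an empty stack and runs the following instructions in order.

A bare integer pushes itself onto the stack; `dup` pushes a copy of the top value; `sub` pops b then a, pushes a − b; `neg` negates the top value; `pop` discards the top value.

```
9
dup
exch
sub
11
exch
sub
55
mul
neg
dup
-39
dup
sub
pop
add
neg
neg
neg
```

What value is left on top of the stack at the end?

9     9
dup   9 9
exch  9 9
sub   0
11    0 11
exch  11 0
sub   11
55    11 55
mul   605
neg   -605
dup   -605 -605
-39   -605 -605 -39
dup   -605 -605 -39 -39
sub   -605 -605 0
pop   -605 -605
add   -1210
neg   1210
neg   -1210
neg   1210

1210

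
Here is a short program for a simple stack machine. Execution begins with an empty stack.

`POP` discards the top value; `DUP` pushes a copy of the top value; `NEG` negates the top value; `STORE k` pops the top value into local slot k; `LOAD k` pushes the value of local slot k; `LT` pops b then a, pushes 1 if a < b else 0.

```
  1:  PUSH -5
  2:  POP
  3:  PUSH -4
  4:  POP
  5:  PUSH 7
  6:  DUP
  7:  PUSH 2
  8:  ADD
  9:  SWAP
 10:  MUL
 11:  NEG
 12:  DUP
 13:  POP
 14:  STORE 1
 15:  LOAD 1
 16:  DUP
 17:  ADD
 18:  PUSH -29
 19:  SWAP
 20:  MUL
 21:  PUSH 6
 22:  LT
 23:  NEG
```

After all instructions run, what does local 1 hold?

-63

PUSH -5   -5
POP       (empty)
PUSH -4   -4
POP       (empty)
PUSH 7    7
DUP       7 7
PUSH 2    7 7 2
ADD       7 9
SWAP      9 7
MUL       63
NEG       -63
DUP       -63 -63
POP       -63
STORE 1   (empty)
LOAD 1    -63
DUP       -63 -63
ADD       -126
PUSH -29  -126 -29
SWAP      -29 -126
MUL       3654
PUSH 6    3654 6
LT        0
NEG       0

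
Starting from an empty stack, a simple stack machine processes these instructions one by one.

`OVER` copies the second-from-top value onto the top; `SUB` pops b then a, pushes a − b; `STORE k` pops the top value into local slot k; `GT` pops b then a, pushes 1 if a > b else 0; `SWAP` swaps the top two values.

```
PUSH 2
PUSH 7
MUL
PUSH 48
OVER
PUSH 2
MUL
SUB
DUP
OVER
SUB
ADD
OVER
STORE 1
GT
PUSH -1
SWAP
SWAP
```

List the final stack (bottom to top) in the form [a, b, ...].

PUSH 2   2
PUSH 7   2 7
MUL      14
PUSH 48  14 48
OVER     14 48 14
PUSH 2   14 48 14 2
MUL      14 48 28
SUB      14 20
DUP      14 20 20
OVER     14 20 20 20
SUB      14 20 0
ADD      14 20
OVER     14 20 14
STORE 1  14 20
GT       0
PUSH -1  0 -1
SWAP     -1 0
SWAP     0 -1

[0, -1]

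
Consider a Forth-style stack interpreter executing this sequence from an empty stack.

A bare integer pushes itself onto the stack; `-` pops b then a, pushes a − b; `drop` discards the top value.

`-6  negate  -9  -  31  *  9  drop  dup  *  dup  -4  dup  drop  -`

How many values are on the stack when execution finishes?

-6      -6
negate  6
-9      6 -9
-       15
31      15 31
*       465
9       465 9
drop    465
dup     465 465
*       216225
dup     216225 216225
-4      216225 216225 -4
dup     216225 216225 -4 -4
drop    216225 216225 -4
-       216225 216229

2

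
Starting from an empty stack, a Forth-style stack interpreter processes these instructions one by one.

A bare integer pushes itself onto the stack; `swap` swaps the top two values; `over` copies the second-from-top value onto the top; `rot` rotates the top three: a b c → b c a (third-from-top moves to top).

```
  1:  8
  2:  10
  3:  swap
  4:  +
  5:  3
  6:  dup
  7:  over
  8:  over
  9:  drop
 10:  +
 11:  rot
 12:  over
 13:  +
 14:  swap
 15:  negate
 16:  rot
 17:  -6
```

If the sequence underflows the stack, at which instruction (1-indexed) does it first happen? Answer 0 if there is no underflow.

0

8       [8]
10      [8, 10]
swap    [10, 8]
+       [18]
3       [18, 3]
dup     [18, 3, 3]
over    [18, 3, 3, 3]
over    [18, 3, 3, 3, 3]
drop    [18, 3, 3, 3]
+       [18, 3, 6]
rot     [3, 6, 18]
over    [3, 6, 18, 6]
+       [3, 6, 24]
swap    [3, 24, 6]
negate  [3, 24, -6]
rot     [24, -6, 3]
-6      [24, -6, 3, -6]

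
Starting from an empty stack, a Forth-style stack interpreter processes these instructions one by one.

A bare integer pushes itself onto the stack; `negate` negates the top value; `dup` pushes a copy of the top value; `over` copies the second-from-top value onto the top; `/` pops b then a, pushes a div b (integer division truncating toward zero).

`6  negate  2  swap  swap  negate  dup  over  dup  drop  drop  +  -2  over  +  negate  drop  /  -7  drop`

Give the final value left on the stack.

1

6      : 6
negate : -6
2      : -6 2
swap   : 2 -6
swap   : -6 2
negate : -6 -2
dup    : -6 -2 -2
over   : -6 -2 -2 -2
dup    : -6 -2 -2 -2 -2
drop   : -6 -2 -2 -2
drop   : -6 -2 -2
+      : -6 -4
-2     : -6 -4 -2
over   : -6 -4 -2 -4
+      : -6 -4 -6
negate : -6 -4 6
drop   : -6 -4
/      : 1
-7     : 1 -7
drop   : 1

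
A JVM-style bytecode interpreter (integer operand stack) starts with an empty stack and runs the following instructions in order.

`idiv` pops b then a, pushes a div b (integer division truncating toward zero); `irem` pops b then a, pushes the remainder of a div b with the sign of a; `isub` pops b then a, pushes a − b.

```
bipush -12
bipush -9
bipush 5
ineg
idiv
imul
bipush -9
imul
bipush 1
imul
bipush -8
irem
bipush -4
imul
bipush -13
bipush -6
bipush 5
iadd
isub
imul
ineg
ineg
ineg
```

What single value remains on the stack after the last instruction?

-192

bipush -12 → -12
bipush -9  → -12 -9
bipush 5   → -12 -9 5
ineg       → -12 -9 -5
idiv       → -12 1
imul       → -12
bipush -9  → -12 -9
imul       → 108
bipush 1   → 108 1
imul       → 108
bipush -8  → 108 -8
irem       → 4
bipush -4  → 4 -4
imul       → -16
bipush -13 → -16 -13
bipush -6  → -16 -13 -6
bipush 5   → -16 -13 -6 5
iadd       → -16 -13 -1
isub       → -16 -12
imul       → 192
ineg       → -192
ineg       → 192
ineg       → -192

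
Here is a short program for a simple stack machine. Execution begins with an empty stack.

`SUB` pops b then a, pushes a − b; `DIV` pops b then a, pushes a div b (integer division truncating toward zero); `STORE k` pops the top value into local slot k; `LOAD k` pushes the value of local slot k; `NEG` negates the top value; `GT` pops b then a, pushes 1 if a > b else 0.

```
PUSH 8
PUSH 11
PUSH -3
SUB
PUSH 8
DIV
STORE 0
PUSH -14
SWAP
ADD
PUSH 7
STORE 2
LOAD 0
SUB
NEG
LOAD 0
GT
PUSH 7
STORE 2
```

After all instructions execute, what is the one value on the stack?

1

PUSH 8    [8]
PUSH 11   [8, 11]
PUSH -3   [8, 11, -3]
SUB       [8, 14]
PUSH 8    [8, 14, 8]
DIV       [8, 1]
STORE 0   [8]
PUSH -14  [8, -14]
SWAP      [-14, 8]
ADD       [-6]
PUSH 7    [-6, 7]
STORE 2   [-6]
LOAD 0    [-6, 1]
SUB       [-7]
NEG       [7]
LOAD 0    [7, 1]
GT        [1]
PUSH 7    [1, 7]
STORE 2   [1]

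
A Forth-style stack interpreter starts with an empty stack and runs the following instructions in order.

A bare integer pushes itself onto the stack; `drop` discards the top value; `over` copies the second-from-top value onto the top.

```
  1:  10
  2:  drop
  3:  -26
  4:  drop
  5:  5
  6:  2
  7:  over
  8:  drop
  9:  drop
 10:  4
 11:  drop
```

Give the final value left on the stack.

10   : [10]
drop : []
-26  : [-26]
drop : []
5    : [5]
2    : [5, 2]
over : [5, 2, 5]
drop : [5, 2]
drop : [5]
4    : [5, 4]
drop : [5]

5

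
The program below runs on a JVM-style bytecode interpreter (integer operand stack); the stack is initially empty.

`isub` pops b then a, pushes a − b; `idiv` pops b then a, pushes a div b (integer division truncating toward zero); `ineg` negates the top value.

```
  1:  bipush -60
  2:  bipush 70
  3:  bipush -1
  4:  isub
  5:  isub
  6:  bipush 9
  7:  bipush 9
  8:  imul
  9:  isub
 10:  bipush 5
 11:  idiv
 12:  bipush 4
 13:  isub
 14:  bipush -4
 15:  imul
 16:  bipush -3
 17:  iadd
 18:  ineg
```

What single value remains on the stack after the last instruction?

-181

bipush -60  [-60]
bipush 70   [-60, 70]
bipush -1   [-60, 70, -1]
isub        [-60, 71]
isub        [-131]
bipush 9    [-131, 9]
bipush 9    [-131, 9, 9]
imul        [-131, 81]
isub        [-212]
bipush 5    [-212, 5]
idiv        [-42]
bipush 4    [-42, 4]
isub        [-46]
bipush -4   [-46, -4]
imul        [184]
bipush -3   [184, -3]
iadd        [181]
ineg        [-181]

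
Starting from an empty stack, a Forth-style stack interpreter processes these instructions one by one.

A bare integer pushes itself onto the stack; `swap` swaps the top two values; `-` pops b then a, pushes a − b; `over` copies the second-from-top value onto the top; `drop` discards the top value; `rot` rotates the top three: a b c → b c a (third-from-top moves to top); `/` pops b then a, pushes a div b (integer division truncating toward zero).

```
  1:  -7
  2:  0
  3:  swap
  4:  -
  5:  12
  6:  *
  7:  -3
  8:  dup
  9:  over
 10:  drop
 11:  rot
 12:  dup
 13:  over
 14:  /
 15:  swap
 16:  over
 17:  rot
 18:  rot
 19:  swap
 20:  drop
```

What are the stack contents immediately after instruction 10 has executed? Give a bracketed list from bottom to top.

-7   → [-7]
0    → [-7, 0]
swap → [0, -7]
-    → [7]
12   → [7, 12]
*    → [84]
-3   → [84, -3]
dup  → [84, -3, -3]
over → [84, -3, -3, -3]
drop → [84, -3, -3]

[84, -3, -3]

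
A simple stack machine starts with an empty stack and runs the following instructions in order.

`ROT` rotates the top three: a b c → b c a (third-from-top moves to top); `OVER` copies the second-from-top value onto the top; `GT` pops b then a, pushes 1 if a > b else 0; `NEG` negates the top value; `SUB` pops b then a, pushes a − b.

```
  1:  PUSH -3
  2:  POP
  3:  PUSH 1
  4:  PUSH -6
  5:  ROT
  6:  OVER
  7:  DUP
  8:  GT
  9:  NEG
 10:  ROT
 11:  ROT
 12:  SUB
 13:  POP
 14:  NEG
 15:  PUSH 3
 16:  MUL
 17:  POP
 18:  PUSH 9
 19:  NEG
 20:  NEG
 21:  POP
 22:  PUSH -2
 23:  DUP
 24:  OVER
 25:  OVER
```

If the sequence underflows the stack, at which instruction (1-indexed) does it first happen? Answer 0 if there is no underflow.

PUSH -3 → [-3]
POP     → []
PUSH 1  → [1]
PUSH -6 → [1, -6]
ROT  — needs 3 operands, stack has 2 → underflow

5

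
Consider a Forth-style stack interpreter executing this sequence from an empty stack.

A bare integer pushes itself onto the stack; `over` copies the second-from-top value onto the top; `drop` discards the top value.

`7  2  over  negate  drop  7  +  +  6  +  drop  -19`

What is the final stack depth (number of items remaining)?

7      : [7]
2      : [7, 2]
over   : [7, 2, 7]
negate : [7, 2, -7]
drop   : [7, 2]
7      : [7, 2, 7]
+      : [7, 9]
+      : [16]
6      : [16, 6]
+      : [22]
drop   : []
-19    : [-19]

1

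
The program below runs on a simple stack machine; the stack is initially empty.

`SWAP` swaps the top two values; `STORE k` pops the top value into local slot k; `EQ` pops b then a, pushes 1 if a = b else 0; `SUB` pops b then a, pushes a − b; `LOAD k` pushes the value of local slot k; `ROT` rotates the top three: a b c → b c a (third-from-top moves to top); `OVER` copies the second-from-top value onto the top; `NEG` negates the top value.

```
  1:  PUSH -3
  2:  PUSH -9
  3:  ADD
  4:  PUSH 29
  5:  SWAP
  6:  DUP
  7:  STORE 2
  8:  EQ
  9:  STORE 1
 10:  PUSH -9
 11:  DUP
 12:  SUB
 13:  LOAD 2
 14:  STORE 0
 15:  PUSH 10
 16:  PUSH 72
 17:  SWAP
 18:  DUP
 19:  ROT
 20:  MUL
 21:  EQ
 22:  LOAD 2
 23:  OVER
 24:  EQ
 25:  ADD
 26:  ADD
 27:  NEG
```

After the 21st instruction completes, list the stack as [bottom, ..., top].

PUSH -3  [-3]
PUSH -9  [-3, -9]
ADD      [-12]
PUSH 29  [-12, 29]
SWAP     [29, -12]
DUP      [29, -12, -12]
STORE 2  [29, -12]
EQ       [0]
STORE 1  []
PUSH -9  [-9]
DUP      [-9, -9]
SUB      [0]
LOAD 2   [0, -12]
STORE 0  [0]
PUSH 10  [0, 10]
PUSH 72  [0, 10, 72]
SWAP     [0, 72, 10]
DUP      [0, 72, 10, 10]
ROT      [0, 10, 10, 72]
MUL      [0, 10, 720]
EQ       [0, 0]

[0, 0]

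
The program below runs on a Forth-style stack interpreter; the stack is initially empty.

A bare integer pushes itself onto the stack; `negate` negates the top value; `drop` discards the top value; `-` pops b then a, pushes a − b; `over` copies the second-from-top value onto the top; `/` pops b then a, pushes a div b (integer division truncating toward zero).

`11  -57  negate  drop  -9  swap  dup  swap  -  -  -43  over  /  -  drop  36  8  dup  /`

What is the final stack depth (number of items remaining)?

2

11     → [11]
-57    → [11, -57]
negate → [11, 57]
drop   → [11]
-9     → [11, -9]
swap   → [-9, 11]
dup    → [-9, 11, 11]
swap   → [-9, 11, 11]
-      → [-9, 0]
-      → [-9]
-43    → [-9, -43]
over   → [-9, -43, -9]
/      → [-9, 4]
-      → [-13]
drop   → []
36     → [36]
8      → [36, 8]
dup    → [36, 8, 8]
/      → [36, 1]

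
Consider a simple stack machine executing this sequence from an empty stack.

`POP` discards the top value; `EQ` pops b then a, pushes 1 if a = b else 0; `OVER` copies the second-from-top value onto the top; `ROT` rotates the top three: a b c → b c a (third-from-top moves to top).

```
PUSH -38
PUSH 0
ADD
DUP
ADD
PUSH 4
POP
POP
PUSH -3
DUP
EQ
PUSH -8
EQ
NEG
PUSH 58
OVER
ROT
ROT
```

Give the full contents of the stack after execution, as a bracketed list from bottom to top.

PUSH -38 : [-38]
PUSH 0   : [-38, 0]
ADD      : [-38]
DUP      : [-38, -38]
ADD      : [-76]
PUSH 4   : [-76, 4]
POP      : [-76]
POP      : []
PUSH -3  : [-3]
DUP      : [-3, -3]
EQ       : [1]
PUSH -8  : [1, -8]
EQ       : [0]
NEG      : [0]
PUSH 58  : [0, 58]
OVER     : [0, 58, 0]
ROT      : [58, 0, 0]
ROT      : [0, 0, 58]

[0, 0, 58]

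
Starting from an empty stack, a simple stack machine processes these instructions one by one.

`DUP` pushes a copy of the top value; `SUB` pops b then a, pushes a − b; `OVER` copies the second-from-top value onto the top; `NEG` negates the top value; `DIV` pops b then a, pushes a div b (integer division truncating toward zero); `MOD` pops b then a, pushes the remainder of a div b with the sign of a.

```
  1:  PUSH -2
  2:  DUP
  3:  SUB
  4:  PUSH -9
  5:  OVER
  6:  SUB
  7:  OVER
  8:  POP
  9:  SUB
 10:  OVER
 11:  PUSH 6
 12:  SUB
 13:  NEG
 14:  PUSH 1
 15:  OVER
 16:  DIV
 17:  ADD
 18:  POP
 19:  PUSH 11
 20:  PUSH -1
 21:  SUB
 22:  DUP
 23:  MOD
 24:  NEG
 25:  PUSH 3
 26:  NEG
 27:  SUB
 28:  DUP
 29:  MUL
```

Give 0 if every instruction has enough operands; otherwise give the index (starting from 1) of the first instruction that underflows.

PUSH -2 -> -2
DUP     -> -2 -2
SUB     -> 0
PUSH -9 -> 0 -9
OVER    -> 0 -9 0
SUB     -> 0 -9
OVER    -> 0 -9 0
POP     -> 0 -9
SUB     -> 9
OVER  — needs 2 operands, stack has 1 → underflow

10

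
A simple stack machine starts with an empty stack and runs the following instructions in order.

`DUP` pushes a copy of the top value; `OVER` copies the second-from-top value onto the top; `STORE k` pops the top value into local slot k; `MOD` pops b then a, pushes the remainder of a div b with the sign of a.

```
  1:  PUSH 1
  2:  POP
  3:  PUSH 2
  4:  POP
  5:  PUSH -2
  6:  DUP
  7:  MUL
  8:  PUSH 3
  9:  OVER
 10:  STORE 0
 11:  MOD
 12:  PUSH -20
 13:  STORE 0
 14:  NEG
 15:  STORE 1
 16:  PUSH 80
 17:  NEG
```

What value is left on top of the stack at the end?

-80

PUSH 1   → [1]
POP      → []
PUSH 2   → [2]
POP      → []
PUSH -2  → [-2]
DUP      → [-2, -2]
MUL      → [4]
PUSH 3   → [4, 3]
OVER     → [4, 3, 4]
STORE 0  → [4, 3]
MOD      → [1]
PUSH -20 → [1, -20]
STORE 0  → [1]
NEG      → [-1]
STORE 1  → []
PUSH 80  → [80]
NEG      → [-80]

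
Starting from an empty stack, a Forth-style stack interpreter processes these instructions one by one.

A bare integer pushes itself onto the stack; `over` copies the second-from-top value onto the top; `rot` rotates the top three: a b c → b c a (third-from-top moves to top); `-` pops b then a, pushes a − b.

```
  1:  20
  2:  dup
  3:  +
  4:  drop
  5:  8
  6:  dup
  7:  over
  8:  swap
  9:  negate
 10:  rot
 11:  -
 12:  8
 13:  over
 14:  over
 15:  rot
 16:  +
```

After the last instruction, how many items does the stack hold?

4

20      20
dup     20 20
+       40
drop    (empty)
8       8
dup     8 8
over    8 8 8
swap    8 8 8
negate  8 8 -8
rot     8 -8 8
-       8 -16
8       8 -16 8
over    8 -16 8 -16
over    8 -16 8 -16 8
rot     8 -16 -16 8 8
+       8 -16 -16 16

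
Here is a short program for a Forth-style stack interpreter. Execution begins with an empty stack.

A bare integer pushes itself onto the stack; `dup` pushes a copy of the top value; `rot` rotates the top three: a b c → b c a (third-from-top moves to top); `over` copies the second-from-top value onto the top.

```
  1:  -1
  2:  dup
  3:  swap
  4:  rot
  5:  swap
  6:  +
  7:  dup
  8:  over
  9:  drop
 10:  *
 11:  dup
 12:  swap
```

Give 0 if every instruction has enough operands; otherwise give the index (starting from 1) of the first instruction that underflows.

-1   → -1
dup  → -1 -1
swap → -1 -1
rot  — needs 3 operands, stack has 2 → underflow

4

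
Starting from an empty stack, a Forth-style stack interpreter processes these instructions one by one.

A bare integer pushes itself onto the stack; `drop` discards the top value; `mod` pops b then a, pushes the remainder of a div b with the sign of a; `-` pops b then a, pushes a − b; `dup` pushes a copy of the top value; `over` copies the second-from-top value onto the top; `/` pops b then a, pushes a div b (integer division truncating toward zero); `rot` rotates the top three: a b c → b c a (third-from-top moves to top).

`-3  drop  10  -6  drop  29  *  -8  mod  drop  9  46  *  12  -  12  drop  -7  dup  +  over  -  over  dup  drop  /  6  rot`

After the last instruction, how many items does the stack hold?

-3   : [-3]
drop : []
10   : [10]
-6   : [10, -6]
drop : [10]
29   : [10, 29]
*    : [290]
-8   : [290, -8]
mod  : [2]
drop : []
9    : [9]
46   : [9, 46]
*    : [414]
12   : [414, 12]
-    : [402]
12   : [402, 12]
drop : [402]
-7   : [402, -7]
dup  : [402, -7, -7]
+    : [402, -14]
over : [402, -14, 402]
-    : [402, -416]
over : [402, -416, 402]
dup  : [402, -416, 402, 402]
drop : [402, -416, 402]
/    : [402, -1]
6    : [402, -1, 6]
rot  : [-1, 6, 402]

3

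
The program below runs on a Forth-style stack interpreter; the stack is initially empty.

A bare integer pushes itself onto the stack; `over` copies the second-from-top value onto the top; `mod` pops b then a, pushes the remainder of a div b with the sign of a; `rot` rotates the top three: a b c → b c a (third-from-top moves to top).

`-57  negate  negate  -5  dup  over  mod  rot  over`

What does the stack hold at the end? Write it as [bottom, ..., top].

-57    → [-57]
negate → [57]
negate → [-57]
-5     → [-57, -5]
dup    → [-57, -5, -5]
over   → [-57, -5, -5, -5]
mod    → [-57, -5, 0]
rot    → [-5, 0, -57]
over   → [-5, 0, -57, 0]

[-5, 0, -57, 0]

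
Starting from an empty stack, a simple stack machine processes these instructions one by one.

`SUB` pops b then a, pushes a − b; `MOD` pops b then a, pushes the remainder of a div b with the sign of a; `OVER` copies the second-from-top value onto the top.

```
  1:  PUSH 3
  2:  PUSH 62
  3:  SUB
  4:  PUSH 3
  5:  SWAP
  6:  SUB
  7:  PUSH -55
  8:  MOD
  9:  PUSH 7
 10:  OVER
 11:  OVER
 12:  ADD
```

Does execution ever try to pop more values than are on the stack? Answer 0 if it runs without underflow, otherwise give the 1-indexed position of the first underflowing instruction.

0

PUSH 3    3
PUSH 62   3 62
SUB       -59
PUSH 3    -59 3
SWAP      3 -59
SUB       62
PUSH -55  62 -55
MOD       7
PUSH 7    7 7
OVER      7 7 7
OVER      7 7 7 7
ADD       7 7 14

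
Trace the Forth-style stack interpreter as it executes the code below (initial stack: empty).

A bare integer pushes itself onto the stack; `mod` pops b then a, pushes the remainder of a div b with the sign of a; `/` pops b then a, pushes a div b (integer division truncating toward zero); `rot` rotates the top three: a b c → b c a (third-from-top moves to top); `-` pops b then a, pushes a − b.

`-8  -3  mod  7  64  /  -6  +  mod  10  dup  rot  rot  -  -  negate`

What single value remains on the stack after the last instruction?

-22

-8     → [-8]
-3     → [-8, -3]
mod    → [-2]
7      → [-2, 7]
64     → [-2, 7, 64]
/      → [-2, 0]
-6     → [-2, 0, -6]
+      → [-2, -6]
mod    → [-2]
10     → [-2, 10]
dup    → [-2, 10, 10]
rot    → [10, 10, -2]
rot    → [10, -2, 10]
-      → [10, -12]
-      → [22]
negate → [-22]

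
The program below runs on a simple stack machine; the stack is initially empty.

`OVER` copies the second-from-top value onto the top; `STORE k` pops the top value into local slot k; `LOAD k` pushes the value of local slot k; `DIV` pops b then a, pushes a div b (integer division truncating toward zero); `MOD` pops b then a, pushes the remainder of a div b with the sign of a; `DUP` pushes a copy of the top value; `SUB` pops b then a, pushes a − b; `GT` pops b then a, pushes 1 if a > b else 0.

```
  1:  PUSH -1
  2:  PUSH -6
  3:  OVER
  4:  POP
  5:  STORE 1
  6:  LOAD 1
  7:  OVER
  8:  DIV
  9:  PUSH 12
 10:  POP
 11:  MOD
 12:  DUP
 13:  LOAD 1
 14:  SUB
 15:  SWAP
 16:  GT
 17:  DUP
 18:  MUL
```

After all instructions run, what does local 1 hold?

PUSH -1 → [-1]
PUSH -6 → [-1, -6]
OVER    → [-1, -6, -1]
POP     → [-1, -6]
STORE 1 → [-1]
LOAD 1  → [-1, -6]
OVER    → [-1, -6, -1]
DIV     → [-1, 6]
PUSH 12 → [-1, 6, 12]
POP     → [-1, 6]
MOD     → [-1]
DUP     → [-1, -1]
LOAD 1  → [-1, -1, -6]
SUB     → [-1, 5]
SWAP    → [5, -1]
GT      → [1]
DUP     → [1, 1]
MUL     → [1]

-6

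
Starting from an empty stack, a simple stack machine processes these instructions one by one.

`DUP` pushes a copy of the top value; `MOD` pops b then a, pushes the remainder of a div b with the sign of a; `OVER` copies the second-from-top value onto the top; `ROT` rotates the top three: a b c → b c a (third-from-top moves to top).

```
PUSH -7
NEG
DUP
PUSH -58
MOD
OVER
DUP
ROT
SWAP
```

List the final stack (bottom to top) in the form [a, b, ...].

[7, 7, 7, 7]

PUSH -7  -> -7
NEG      -> 7
DUP      -> 7 7
PUSH -58 -> 7 7 -58
MOD      -> 7 7
OVER     -> 7 7 7
DUP      -> 7 7 7 7
ROT      -> 7 7 7 7
SWAP     -> 7 7 7 7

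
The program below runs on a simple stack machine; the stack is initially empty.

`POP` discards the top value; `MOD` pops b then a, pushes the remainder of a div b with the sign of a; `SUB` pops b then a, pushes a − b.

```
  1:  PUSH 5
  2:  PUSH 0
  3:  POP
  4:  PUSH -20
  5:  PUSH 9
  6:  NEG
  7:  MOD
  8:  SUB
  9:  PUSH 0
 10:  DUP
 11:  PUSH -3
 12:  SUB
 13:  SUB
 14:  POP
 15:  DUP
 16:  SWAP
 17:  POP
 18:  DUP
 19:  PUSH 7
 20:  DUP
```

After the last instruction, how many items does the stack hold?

PUSH 5   : 5
PUSH 0   : 5 0
POP      : 5
PUSH -20 : 5 -20
PUSH 9   : 5 -20 9
NEG      : 5 -20 -9
MOD      : 5 -2
SUB      : 7
PUSH 0   : 7 0
DUP      : 7 0 0
PUSH -3  : 7 0 0 -3
SUB      : 7 0 3
SUB      : 7 -3
POP      : 7
DUP      : 7 7
SWAP     : 7 7
POP      : 7
DUP      : 7 7
PUSH 7   : 7 7 7
DUP      : 7 7 7 7

4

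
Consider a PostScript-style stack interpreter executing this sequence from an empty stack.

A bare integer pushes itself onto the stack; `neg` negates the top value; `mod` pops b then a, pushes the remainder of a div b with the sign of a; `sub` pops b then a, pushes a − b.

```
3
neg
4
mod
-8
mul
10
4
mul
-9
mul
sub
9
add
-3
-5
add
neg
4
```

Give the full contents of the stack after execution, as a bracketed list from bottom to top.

3   → [3]
neg → [-3]
4   → [-3, 4]
mod → [-3]
-8  → [-3, -8]
mul → [24]
10  → [24, 10]
4   → [24, 10, 4]
mul → [24, 40]
-9  → [24, 40, -9]
mul → [24, -360]
sub → [384]
9   → [384, 9]
add → [393]
-3  → [393, -3]
-5  → [393, -3, -5]
add → [393, -8]
neg → [393, 8]
4   → [393, 8, 4]

[393, 8, 4]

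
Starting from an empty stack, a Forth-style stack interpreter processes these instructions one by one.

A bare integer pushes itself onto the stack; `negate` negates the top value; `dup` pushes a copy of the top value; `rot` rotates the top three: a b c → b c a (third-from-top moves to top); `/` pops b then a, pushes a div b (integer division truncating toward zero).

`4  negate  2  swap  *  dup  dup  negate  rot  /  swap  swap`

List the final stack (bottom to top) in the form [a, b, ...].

[-8, -1]

4      -> 4
negate -> -4
2      -> -4 2
swap   -> 2 -4
*      -> -8
dup    -> -8 -8
dup    -> -8 -8 -8
negate -> -8 -8 8
rot    -> -8 8 -8
/      -> -8 -1
swap   -> -1 -8
swap   -> -8 -1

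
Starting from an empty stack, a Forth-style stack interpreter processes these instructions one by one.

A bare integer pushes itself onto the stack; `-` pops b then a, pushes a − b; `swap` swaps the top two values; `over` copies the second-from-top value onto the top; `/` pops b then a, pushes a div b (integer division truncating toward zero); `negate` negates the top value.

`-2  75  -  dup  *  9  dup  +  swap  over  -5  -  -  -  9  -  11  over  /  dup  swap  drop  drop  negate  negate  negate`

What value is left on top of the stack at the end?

-2     -> -2
75     -> -2 75
-      -> -77
dup    -> -77 -77
*      -> 5929
9      -> 5929 9
dup    -> 5929 9 9
+      -> 5929 18
swap   -> 18 5929
over   -> 18 5929 18
-5     -> 18 5929 18 -5
-      -> 18 5929 23
-      -> 18 5906
-      -> -5888
9      -> -5888 9
-      -> -5897
11     -> -5897 11
over   -> -5897 11 -5897
/      -> -5897 0
dup    -> -5897 0 0
swap   -> -5897 0 0
drop   -> -5897 0
drop   -> -5897
negate -> 5897
negate -> -5897
negate -> 5897

5897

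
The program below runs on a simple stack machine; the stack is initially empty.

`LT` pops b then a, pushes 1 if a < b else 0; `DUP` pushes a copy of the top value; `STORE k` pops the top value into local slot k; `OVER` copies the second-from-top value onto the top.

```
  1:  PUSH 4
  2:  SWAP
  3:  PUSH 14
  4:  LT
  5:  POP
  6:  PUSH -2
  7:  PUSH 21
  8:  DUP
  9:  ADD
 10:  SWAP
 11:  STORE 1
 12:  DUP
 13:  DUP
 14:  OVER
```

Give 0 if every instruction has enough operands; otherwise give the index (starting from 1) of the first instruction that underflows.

2

PUSH 4 : 4
SWAP  — needs 2 operands, stack has 1 → underflow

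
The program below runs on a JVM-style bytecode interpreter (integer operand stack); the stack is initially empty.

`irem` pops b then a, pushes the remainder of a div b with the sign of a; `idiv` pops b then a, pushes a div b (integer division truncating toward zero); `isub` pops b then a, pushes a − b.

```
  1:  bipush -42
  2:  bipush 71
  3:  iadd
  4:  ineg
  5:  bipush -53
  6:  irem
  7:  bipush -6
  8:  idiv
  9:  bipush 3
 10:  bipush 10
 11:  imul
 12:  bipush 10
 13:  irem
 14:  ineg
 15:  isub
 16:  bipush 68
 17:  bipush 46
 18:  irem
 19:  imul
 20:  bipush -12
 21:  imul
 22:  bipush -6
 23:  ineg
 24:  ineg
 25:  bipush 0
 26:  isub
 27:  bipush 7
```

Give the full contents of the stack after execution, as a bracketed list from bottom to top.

[-1056, -6, 7]

bipush -42 : [-42]
bipush 71  : [-42, 71]
iadd       : [29]
ineg       : [-29]
bipush -53 : [-29, -53]
irem       : [-29]
bipush -6  : [-29, -6]
idiv       : [4]
bipush 3   : [4, 3]
bipush 10  : [4, 3, 10]
imul       : [4, 30]
bipush 10  : [4, 30, 10]
irem       : [4, 0]
ineg       : [4, 0]
isub       : [4]
bipush 68  : [4, 68]
bipush 46  : [4, 68, 46]
irem       : [4, 22]
imul       : [88]
bipush -12 : [88, -12]
imul       : [-1056]
bipush -6  : [-1056, -6]
ineg       : [-1056, 6]
ineg       : [-1056, -6]
bipush 0   : [-1056, -6, 0]
isub       : [-1056, -6]
bipush 7   : [-1056, -6, 7]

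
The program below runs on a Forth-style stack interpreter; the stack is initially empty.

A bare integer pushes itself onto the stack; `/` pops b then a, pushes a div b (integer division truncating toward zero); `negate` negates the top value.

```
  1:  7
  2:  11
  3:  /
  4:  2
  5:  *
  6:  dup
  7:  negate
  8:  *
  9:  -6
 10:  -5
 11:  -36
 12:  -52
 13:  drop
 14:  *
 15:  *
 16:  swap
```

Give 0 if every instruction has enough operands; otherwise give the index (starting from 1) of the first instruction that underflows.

0

7      : 7
11     : 7 11
/      : 0
2      : 0 2
*      : 0
dup    : 0 0
negate : 0 0
*      : 0
-6     : 0 -6
-5     : 0 -6 -5
-36    : 0 -6 -5 -36
-52    : 0 -6 -5 -36 -52
drop   : 0 -6 -5 -36
*      : 0 -6 180
*      : 0 -1080
swap   : -1080 0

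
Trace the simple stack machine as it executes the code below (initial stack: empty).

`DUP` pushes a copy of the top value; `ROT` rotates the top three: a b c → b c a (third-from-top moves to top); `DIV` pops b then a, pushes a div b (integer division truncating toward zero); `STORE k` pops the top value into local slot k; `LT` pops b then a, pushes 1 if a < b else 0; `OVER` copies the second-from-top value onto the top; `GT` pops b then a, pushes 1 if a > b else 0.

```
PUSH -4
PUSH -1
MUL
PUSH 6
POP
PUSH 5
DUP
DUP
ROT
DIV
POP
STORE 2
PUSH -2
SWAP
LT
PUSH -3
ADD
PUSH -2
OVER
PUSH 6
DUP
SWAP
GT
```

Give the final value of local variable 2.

PUSH -4 → [-4]
PUSH -1 → [-4, -1]
MUL     → [4]
PUSH 6  → [4, 6]
POP     → [4]
PUSH 5  → [4, 5]
DUP     → [4, 5, 5]
DUP     → [4, 5, 5, 5]
ROT     → [4, 5, 5, 5]
DIV     → [4, 5, 1]
POP     → [4, 5]
STORE 2 → [4]
PUSH -2 → [4, -2]
SWAP    → [-2, 4]
LT      → [1]
PUSH -3 → [1, -3]
ADD     → [-2]
PUSH -2 → [-2, -2]
OVER    → [-2, -2, -2]
PUSH 6  → [-2, -2, -2, 6]
DUP     → [-2, -2, -2, 6, 6]
SWAP    → [-2, -2, -2, 6, 6]
GT      → [-2, -2, -2, 0]

5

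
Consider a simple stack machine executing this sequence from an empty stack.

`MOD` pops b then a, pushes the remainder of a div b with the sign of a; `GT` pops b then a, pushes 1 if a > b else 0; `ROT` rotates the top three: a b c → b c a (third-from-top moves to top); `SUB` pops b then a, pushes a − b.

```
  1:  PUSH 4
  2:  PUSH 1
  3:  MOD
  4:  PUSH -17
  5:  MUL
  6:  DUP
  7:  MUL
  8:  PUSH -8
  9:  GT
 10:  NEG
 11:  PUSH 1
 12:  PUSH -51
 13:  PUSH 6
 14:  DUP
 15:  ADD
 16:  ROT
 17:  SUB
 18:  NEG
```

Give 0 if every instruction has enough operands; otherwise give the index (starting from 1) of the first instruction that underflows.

0

PUSH 4   : 4
PUSH 1   : 4 1
MOD      : 0
PUSH -17 : 0 -17
MUL      : 0
DUP      : 0 0
MUL      : 0
PUSH -8  : 0 -8
GT       : 1
NEG      : -1
PUSH 1   : -1 1
PUSH -51 : -1 1 -51
PUSH 6   : -1 1 -51 6
DUP      : -1 1 -51 6 6
ADD      : -1 1 -51 12
ROT      : -1 -51 12 1
SUB      : -1 -51 11
NEG      : -1 -51 -11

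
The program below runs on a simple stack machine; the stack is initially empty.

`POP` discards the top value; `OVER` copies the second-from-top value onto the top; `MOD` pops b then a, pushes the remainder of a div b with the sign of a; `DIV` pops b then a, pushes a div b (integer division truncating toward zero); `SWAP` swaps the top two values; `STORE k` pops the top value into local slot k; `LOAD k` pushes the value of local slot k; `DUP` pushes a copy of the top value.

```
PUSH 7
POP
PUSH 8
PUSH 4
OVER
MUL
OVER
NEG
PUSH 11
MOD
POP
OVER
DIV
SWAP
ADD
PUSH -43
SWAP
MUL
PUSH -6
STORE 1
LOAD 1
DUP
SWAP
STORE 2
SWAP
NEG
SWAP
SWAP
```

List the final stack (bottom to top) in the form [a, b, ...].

[-6, 516]

PUSH 7   : [7]
POP      : []
PUSH 8   : [8]
PUSH 4   : [8, 4]
OVER     : [8, 4, 8]
MUL      : [8, 32]
OVER     : [8, 32, 8]
NEG      : [8, 32, -8]
PUSH 11  : [8, 32, -8, 11]
MOD      : [8, 32, -8]
POP      : [8, 32]
OVER     : [8, 32, 8]
DIV      : [8, 4]
SWAP     : [4, 8]
ADD      : [12]
PUSH -43 : [12, -43]
SWAP     : [-43, 12]
MUL      : [-516]
PUSH -6  : [-516, -6]
STORE 1  : [-516]
LOAD 1   : [-516, -6]
DUP      : [-516, -6, -6]
SWAP     : [-516, -6, -6]
STORE 2  : [-516, -6]
SWAP     : [-6, -516]
NEG      : [-6, 516]
SWAP     : [516, -6]
SWAP     : [-6, 516]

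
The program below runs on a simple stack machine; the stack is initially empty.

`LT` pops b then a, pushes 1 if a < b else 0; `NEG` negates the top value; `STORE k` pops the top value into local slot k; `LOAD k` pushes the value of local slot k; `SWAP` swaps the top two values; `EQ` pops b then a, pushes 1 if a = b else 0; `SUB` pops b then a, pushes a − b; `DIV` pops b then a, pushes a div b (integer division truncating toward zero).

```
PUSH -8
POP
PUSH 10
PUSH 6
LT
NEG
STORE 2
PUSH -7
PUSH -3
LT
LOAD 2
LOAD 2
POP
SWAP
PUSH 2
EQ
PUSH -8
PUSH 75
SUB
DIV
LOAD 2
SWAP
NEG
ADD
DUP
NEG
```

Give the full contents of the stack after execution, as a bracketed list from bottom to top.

[0, 0, 0]

PUSH -8 -> [-8]
POP     -> []
PUSH 10 -> [10]
PUSH 6  -> [10, 6]
LT      -> [0]
NEG     -> [0]
STORE 2 -> []
PUSH -7 -> [-7]
PUSH -3 -> [-7, -3]
LT      -> [1]
LOAD 2  -> [1, 0]
LOAD 2  -> [1, 0, 0]
POP     -> [1, 0]
SWAP    -> [0, 1]
PUSH 2  -> [0, 1, 2]
EQ      -> [0, 0]
PUSH -8 -> [0, 0, -8]
PUSH 75 -> [0, 0, -8, 75]
SUB     -> [0, 0, -83]
DIV     -> [0, 0]
LOAD 2  -> [0, 0, 0]
SWAP    -> [0, 0, 0]
NEG     -> [0, 0, 0]
ADD     -> [0, 0]
DUP     -> [0, 0, 0]
NEG     -> [0, 0, 0]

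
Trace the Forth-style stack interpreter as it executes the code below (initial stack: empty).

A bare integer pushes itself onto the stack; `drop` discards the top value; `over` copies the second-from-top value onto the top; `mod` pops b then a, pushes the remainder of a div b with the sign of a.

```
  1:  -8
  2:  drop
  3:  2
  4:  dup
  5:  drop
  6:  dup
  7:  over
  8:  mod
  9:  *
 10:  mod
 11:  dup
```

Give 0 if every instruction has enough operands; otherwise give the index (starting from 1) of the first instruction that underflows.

10

-8   → -8
drop → (empty)
2    → 2
dup  → 2 2
drop → 2
dup  → 2 2
over → 2 2 2
mod  → 2 0
*    → 0
mod  — needs 2 operands, stack has 1 → underflow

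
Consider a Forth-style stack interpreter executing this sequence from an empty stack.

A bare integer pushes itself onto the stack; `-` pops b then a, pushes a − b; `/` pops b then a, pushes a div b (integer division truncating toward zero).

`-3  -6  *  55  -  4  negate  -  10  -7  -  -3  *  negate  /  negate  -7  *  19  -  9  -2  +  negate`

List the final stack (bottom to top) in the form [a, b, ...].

[-19, -7]

-3      -3
-6      -3 -6
*       18
55      18 55
-       -37
4       -37 4
negate  -37 -4
-       -33
10      -33 10
-7      -33 10 -7
-       -33 17
-3      -33 17 -3
*       -33 -51
negate  -33 51
/       0
negate  0
-7      0 -7
*       0
19      0 19
-       -19
9       -19 9
-2      -19 9 -2
+       -19 7
negate  -19 -7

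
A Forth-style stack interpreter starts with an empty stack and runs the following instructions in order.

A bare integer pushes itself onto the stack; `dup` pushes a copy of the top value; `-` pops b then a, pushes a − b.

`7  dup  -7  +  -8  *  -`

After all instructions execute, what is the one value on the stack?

7    [7]
dup  [7, 7]
-7   [7, 7, -7]
+    [7, 0]
-8   [7, 0, -8]
*    [7, 0]
-    [7]

7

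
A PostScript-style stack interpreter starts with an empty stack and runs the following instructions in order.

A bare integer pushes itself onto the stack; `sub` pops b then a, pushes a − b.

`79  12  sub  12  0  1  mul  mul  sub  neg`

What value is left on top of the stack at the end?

79  -> 79
12  -> 79 12
sub -> 67
12  -> 67 12
0   -> 67 12 0
1   -> 67 12 0 1
mul -> 67 12 0
mul -> 67 0
sub -> 67
neg -> -67

-67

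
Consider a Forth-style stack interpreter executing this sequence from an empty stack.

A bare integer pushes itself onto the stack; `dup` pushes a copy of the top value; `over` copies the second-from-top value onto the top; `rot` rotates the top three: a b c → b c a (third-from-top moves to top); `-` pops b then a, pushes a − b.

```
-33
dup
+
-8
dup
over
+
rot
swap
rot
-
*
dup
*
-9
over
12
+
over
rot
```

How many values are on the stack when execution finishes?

4

-33  -> -33
dup  -> -33 -33
+    -> -66
-8   -> -66 -8
dup  -> -66 -8 -8
over -> -66 -8 -8 -8
+    -> -66 -8 -16
rot  -> -8 -16 -66
swap -> -8 -66 -16
rot  -> -66 -16 -8
-    -> -66 -8
*    -> 528
dup  -> 528 528
*    -> 278784
-9   -> 278784 -9
over -> 278784 -9 278784
12   -> 278784 -9 278784 12
+    -> 278784 -9 278796
over -> 278784 -9 278796 -9
rot  -> 278784 278796 -9 -9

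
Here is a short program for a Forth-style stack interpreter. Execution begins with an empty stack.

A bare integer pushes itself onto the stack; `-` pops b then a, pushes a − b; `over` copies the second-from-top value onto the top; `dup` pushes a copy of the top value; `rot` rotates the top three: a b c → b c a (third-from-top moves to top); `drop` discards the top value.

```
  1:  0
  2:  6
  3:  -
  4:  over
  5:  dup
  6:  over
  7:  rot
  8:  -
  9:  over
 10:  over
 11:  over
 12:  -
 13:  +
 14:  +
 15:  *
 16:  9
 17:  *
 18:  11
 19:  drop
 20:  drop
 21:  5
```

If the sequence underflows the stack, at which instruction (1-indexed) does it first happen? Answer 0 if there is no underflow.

0 : 0
6 : 0 6
- : -6
over  — needs 2 operands, stack has 1 → underflow

4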